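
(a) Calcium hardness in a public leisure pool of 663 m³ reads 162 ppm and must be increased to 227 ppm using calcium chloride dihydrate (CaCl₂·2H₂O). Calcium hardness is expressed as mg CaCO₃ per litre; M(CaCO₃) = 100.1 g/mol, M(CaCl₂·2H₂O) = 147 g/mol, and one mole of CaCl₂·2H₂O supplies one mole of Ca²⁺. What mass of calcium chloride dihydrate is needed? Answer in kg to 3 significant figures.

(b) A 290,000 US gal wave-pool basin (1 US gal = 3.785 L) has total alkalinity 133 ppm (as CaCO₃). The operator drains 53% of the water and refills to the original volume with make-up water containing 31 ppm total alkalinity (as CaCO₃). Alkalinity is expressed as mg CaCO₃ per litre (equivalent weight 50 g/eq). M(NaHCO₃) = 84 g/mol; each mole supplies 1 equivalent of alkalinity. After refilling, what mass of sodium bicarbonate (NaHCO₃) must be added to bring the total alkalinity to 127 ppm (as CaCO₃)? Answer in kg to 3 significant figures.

(a) Volume: 663 m³ = 663,000 L.
(a) Hardness to add: (227 − 162) = 65 mg/L as CaCO₃ × 663,000 L = 43,100 g as CaCO₃.
(a) Moles of Ca²⁺ (1 mol Ca²⁺ ≡ 1 mol CaCO₃): 43,100 / 100.1 g/mol = 430.5 mol.
(a) Mass of CaCl₂·2H₂O: 430.5 × 147 = 63,290 g.

(b) Volume: 290,000 US gal × 3.785 L/gal = 1,097,650 L.
(b) After draining 53% and refilling: 133 × 0.47 + 31 × 0.53 = 78.94 ppm.
(b) Deficit to target: 127 − 78.94 = 48.06 mg/L.
(b) As CaCO₃: 48.06 mg/L × 1,097,650 L = 52,750 g; ÷ 50 g/eq ÷ 1 = 1055 mol NaHCO₃.
(b) Mass: 1055 × 84 = 88,630 g.

(a) 63.3 kg; (b) 88.6 kg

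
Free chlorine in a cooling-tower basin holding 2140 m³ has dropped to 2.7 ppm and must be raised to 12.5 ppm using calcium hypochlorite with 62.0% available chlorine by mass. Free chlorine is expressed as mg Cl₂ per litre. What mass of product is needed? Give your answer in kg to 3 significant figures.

33.8 kg

Volume: 2140 m³ = 2,140,000 L.
Chlorine deficit: 12.5 − 2.7 = 9.8 ppm = 9.8 mg/L as Cl₂.
Cl₂ equivalent needed: 9.8 mg/L × 2,140,000 L = 20,970,000 mg = 20,970 g.
Product at 62.0% available chlorine: 20,970 / 0.62 = 33,830 g.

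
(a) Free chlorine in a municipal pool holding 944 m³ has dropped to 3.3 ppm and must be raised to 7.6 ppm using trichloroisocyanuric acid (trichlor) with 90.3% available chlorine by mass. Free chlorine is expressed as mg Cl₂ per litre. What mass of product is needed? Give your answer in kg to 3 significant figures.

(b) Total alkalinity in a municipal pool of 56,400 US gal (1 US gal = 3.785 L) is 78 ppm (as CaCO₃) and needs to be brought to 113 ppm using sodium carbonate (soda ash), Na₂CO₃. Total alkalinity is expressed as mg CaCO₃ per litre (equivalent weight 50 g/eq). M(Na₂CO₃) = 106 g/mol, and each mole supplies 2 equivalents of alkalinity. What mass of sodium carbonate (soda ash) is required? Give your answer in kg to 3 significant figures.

(a) Volume: 944 m³ = 944,000 L.
(a) Chlorine deficit: 7.6 − 3.3 = 4.3 ppm = 4.3 mg/L as Cl₂.
(a) Cl₂ equivalent needed: 4.3 mg/L × 944,000 L = 4,059,000 mg = 4059 g.
(a) Product at 90.3% available chlorine: 4059 / 0.903 = 4495 g.

(b) Volume: 56,400 US gal × 3.785 L/gal = 213,474 L.
(b) Alkalinity to add: (113 − 78) = 35 mg/L as CaCO₃ × 213,474 L = 7472 g as CaCO₃.
(b) Equivalents: 7472 g ÷ 50 g/eq = 149.4 eq.
(b) Each mole of Na₂CO₃ supplies 2 eq, so 149.4 / 2 = 74.72 mol.
(b) Mass: 74.72 mol × 106 g/mol = 7920 g.

(a) 4.50 kg; (b) 7.92 kg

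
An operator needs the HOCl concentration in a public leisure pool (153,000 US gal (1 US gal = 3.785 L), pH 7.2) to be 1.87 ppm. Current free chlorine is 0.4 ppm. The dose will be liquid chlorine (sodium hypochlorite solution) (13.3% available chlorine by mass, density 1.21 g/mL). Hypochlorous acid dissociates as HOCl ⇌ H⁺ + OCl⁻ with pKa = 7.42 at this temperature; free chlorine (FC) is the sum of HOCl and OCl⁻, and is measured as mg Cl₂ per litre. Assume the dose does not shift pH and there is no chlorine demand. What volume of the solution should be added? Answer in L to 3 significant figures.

Volume: 153,000 US gal × 3.785 L/gal = 579,105 L.
[OCl⁻]/[HOCl] = 10^(pH − pKa) = 10^(7.2 − 7.42) = 0.6026; fraction as HOCl = 1/(1 + 0.6026) = 0.624.
Free chlorine required for 1.87 ppm HOCl: 1.87 / 0.624 = 2.997 ppm.
FC to add: 2.997 − 0.4 = 2.597 mg/L as Cl₂.
Cl₂ equivalent: 2.597 mg/L × 579,105 L = 1504 g.
Product at 13.3% available Cl: 1504 / 0.133 = 11,310 g.
Volume: 11,310 g ÷ 1.21 g/mL = 9345 mL.

9.34 L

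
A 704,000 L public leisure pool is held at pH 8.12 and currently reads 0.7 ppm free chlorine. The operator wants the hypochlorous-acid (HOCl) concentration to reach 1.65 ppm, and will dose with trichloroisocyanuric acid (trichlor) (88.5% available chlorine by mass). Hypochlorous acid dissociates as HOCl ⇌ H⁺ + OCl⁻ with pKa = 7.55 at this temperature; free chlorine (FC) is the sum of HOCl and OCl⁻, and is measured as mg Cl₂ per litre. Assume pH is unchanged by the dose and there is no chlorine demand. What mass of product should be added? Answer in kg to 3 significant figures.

5.63 kg

[OCl⁻]/[HOCl] = 10^(pH − pKa) = 10^(8.12 − 7.55) = 3.715; fraction as HOCl = 1/(1 + 3.715) = 0.2121.
Free chlorine required for 1.65 ppm HOCl: 1.65 / 0.2121 = 7.78 ppm.
FC to add: 7.78 − 0.7 = 7.08 mg/L as Cl₂.
Cl₂ equivalent: 7.08 mg/L × 704,000 L = 4985 g.
Product at 88.5% available Cl: 4985 / 0.885 = 5632 g.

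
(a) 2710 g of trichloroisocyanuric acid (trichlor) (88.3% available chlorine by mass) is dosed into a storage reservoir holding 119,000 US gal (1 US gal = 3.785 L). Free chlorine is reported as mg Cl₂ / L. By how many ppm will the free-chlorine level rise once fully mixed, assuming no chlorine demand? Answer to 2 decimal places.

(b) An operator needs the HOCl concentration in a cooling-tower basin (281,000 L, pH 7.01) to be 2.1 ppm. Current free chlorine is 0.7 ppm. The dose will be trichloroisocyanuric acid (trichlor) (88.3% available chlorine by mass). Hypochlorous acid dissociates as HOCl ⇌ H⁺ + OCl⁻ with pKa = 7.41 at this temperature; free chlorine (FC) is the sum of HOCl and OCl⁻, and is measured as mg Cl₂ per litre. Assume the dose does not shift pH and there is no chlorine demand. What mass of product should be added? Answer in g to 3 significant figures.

(a) 5.31 ppm; (b) 712 g

(a) Volume: 119,000 US gal × 3.785 L/gal = 450,415 L.
(a) Available chlorine delivered: 2710 g × 0.883 = 2393 g as Cl₂.
(a) Concentration rise: 2393 g / 450,415 L = 5.313 mg/L = 5.31 ppm.

(b) [OCl⁻]/[HOCl] = 10^(pH − pKa) = 10^(7.01 − 7.41) = 0.3981; fraction as HOCl = 1/(1 + 0.3981) = 0.7153.
(b) Free chlorine required for 2.1 ppm HOCl: 2.1 / 0.7153 = 2.936 ppm.
(b) FC to add: 2.936 − 0.7 = 2.236 mg/L as Cl₂.
(b) Cl₂ equivalent: 2.236 mg/L × 281,000 L = 628.3 g.
(b) Product at 88.3% available Cl: 628.3 / 0.883 = 711.6 g.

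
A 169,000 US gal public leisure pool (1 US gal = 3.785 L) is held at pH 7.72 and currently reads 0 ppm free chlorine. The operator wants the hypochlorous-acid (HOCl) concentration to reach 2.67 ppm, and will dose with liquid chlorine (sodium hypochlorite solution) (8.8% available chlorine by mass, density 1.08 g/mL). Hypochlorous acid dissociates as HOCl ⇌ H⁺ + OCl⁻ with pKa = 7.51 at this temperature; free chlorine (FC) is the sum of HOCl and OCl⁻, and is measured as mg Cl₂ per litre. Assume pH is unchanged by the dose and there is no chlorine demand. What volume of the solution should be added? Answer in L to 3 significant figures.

47.1 L

Volume: 169,000 US gal × 3.785 L/gal = 639,665 L.
[OCl⁻]/[HOCl] = 10^(pH − pKa) = 10^(7.72 − 7.51) = 1.622; fraction as HOCl = 1/(1 + 1.622) = 0.3814.
Free chlorine required for 2.67 ppm HOCl: 2.67 / 0.3814 = 7 ppm.
FC to add: 7 − 0 = 7 mg/L as Cl₂.
Cl₂ equivalent: 7 mg/L × 639,665 L = 4478 g.
Product at 8.8% available Cl: 4478 / 0.088 = 50,880 g.
Volume: 50,880 g ÷ 1.08 g/mL = 47,110 mL.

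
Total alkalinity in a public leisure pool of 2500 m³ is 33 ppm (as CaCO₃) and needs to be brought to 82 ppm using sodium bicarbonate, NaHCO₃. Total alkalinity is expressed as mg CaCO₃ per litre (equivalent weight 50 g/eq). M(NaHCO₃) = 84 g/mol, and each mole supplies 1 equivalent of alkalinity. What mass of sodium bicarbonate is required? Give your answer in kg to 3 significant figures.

206 kg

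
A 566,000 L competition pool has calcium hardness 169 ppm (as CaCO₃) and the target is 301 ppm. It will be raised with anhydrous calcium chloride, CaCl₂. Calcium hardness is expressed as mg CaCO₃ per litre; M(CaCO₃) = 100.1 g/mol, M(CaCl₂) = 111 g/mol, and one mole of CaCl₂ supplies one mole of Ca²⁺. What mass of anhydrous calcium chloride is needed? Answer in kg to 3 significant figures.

Hardness to add: (301 − 169) = 132 mg/L as CaCO₃ × 566,000 L = 74,710 g as CaCO₃.
Moles of Ca²⁺ (1 mol Ca²⁺ ≡ 1 mol CaCO₃): 74,710 / 100.1 g/mol = 746.4 mol.
Mass of CaCl₂: 746.4 × 111 = 82,850 g.

82.8 kg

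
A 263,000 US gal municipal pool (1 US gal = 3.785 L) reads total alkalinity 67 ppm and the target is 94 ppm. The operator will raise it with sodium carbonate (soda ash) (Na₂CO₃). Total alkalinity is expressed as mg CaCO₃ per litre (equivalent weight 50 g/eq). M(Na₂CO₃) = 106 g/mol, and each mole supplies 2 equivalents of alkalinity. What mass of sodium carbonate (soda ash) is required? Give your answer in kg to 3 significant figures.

Volume: 263,000 US gal × 3.785 L/gal = 995,455 L.
Alkalinity to add: (94 − 67) = 27 mg/L as CaCO₃ × 995,455 L = 26,880 g as CaCO₃.
Equivalents: 26,880 g ÷ 50 g/eq = 537.5 eq.
Each mole of Na₂CO₃ supplies 2 eq, so 537.5 / 2 = 268.8 mol.
Mass: 268.8 mol × 106 g/mol = 28,490 g.

28.5 kg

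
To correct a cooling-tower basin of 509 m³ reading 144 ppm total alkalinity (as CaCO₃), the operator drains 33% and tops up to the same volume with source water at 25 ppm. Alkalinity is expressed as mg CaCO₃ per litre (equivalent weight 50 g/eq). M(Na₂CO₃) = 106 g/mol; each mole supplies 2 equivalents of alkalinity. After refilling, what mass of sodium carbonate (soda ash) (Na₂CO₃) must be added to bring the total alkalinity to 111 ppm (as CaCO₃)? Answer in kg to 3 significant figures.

3.38 kg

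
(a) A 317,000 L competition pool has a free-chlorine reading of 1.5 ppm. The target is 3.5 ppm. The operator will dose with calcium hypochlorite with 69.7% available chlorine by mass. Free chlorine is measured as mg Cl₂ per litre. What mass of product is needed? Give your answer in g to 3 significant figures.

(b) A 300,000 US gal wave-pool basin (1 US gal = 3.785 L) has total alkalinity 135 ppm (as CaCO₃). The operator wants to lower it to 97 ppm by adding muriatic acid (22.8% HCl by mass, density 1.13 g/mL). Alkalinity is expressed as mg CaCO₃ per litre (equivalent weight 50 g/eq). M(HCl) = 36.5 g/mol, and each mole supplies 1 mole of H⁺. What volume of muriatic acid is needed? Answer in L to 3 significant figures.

(a) 910 g; (b) 122 L

(a) Chlorine deficit: 3.5 − 1.5 = 2 ppm = 2 mg/L as Cl₂.
(a) Cl₂ equivalent needed: 2 mg/L × 317,000 L = 634,000 mg = 634 g.
(a) Product at 69.7% available chlorine: 634 / 0.697 = 909.6 g.

(b) Volume: 300,000 US gal × 3.785 L/gal = 1,135,500 L.
(b) Alkalinity to neutralize: (135 − 97) = 38 mg/L as CaCO₃ × 1,135,500 L = 43,150 g as CaCO₃.
(b) Equivalents of H⁺ required: 43,150 ÷ 50 g/eq = 863 eq = 863 mol HCl.
(b) Mass of HCl: 863 × 36.5 = 31,500 g.
(b) Mass of 22.8% solution: 31,500 / 0.228 = 138,200 g.
(b) Volume: 138,200 g ÷ 1.13 g/mL = 122,300 mL.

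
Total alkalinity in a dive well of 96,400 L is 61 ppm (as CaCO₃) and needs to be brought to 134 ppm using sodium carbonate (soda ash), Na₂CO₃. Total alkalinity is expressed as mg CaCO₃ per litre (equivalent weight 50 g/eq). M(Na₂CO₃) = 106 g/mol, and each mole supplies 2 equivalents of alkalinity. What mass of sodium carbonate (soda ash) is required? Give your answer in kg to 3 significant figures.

7.46 kg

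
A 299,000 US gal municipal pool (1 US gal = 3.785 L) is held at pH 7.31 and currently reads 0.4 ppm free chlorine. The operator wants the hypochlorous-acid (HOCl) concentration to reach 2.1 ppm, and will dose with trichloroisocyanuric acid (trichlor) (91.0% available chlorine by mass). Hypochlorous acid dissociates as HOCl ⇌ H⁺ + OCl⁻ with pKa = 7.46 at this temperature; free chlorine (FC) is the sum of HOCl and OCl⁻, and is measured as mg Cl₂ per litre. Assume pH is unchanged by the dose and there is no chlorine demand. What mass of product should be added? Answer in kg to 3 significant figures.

3.96 kg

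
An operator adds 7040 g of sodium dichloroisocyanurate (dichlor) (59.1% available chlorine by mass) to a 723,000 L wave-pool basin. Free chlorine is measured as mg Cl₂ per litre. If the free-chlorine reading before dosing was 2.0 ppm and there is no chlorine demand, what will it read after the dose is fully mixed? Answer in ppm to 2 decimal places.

Available chlorine delivered: 7040 g × 0.591 = 4161 g as Cl₂.
Concentration rise: 4161 g / 723,000 L = 5.755 mg/L = 5.75 ppm.
Final FC: 2.0 + 5.75 = 7.75 ppm.

7.75 ppm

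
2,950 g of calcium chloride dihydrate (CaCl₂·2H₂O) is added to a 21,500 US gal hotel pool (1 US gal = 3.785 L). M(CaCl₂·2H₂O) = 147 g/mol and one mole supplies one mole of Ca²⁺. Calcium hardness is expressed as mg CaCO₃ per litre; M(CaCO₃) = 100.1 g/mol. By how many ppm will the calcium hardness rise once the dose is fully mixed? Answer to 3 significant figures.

Volume: 21,500 US gal × 3.785 L/gal = 81,378 L.
Moles of Ca²⁺: 2,950 g ÷ 147 g/mol = 20.07 mol.
As CaCO₃: 20.07 mol × 100.1 g/mol = 2009 g.
Rise: 2009 g / 81,378 L × 1000 = 24.69 mg/L.

24.7 ppm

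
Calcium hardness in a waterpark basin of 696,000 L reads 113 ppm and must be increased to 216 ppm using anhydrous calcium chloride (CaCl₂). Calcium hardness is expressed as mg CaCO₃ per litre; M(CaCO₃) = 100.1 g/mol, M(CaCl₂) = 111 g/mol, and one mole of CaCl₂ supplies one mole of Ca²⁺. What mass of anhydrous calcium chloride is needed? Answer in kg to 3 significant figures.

79.5 kg

Hardness to add: (216 − 113) = 103 mg/L as CaCO₃ × 696,000 L = 71,690 g as CaCO₃.
Moles of Ca²⁺ (1 mol Ca²⁺ ≡ 1 mol CaCO₃): 71,690 / 100.1 g/mol = 716.2 mol.
Mass of CaCl₂: 716.2 × 111 = 79,490 g.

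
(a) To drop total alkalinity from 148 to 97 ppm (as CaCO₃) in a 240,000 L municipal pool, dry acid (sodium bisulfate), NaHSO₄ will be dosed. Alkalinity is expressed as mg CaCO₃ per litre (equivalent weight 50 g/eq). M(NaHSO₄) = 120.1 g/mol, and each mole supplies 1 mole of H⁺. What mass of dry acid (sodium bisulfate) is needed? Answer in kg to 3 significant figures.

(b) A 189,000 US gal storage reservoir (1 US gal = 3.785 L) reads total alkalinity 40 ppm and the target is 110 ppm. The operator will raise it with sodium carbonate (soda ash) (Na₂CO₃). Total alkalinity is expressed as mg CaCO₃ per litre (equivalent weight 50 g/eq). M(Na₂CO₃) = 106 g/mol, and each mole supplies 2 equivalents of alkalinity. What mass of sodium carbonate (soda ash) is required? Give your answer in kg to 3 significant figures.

(a) Alkalinity to neutralize: (148 − 97) = 51 mg/L as CaCO₃ × 240,000 L = 12,240 g as CaCO₃.
(a) Equivalents of H⁺ required: 12,240 ÷ 50 g/eq = 244.8 eq = 244.8 mol NaHSO₄.
(a) Mass of NaHSO₄: 244.8 × 120.1 = 29,400 g.

(b) Volume: 189,000 US gal × 3.785 L/gal = 715,365 L.
(b) Alkalinity to add: (110 − 40) = 70 mg/L as CaCO₃ × 715,365 L = 50,080 g as CaCO₃.
(b) Equivalents: 50,080 g ÷ 50 g/eq = 1002 eq.
(b) Each mole of Na₂CO₃ supplies 2 eq, so 1002 / 2 = 500.8 mol.
(b) Mass: 500.8 mol × 106 g/mol = 53,080 g.

(a) 29.4 kg; (b) 53.1 kg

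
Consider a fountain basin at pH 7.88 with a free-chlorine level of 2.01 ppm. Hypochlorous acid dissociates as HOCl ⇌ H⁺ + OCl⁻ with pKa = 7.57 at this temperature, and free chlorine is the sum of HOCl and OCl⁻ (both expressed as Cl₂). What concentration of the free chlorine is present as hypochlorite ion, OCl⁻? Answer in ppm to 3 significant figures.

1.35 ppm

[OCl⁻]/[HOCl] = 10^(pH − pKa) = 10^(7.88 − 7.57) = 10^0.31 = 2.042.
Fraction as HOCl = 1 / (1 + 2.042) = 0.3288.
OCl⁻ = (1 − 0.3288) × 2.01 ppm = 1.349 ppm.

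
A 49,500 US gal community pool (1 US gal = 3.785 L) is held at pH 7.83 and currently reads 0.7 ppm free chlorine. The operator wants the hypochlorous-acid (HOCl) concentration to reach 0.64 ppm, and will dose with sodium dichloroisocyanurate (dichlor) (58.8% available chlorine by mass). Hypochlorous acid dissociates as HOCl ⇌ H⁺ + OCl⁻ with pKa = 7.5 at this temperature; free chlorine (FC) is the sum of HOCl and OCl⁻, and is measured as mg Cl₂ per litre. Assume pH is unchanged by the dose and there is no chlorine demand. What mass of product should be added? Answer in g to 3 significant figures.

Volume: 49,500 US gal × 3.785 L/gal = 187,358 L.
[OCl⁻]/[HOCl] = 10^(pH − pKa) = 10^(7.83 − 7.5) = 2.138; fraction as HOCl = 1/(1 + 2.138) = 0.3187.
Free chlorine required for 0.64 ppm HOCl: 0.64 / 0.3187 = 2.008 ppm.
FC to add: 2.008 − 0.7 = 1.308 mg/L as Cl₂.
Cl₂ equivalent: 1.308 mg/L × 187,358 L = 245.1 g.
Product at 58.8% available Cl: 245.1 / 0.588 = 416.9 g.

417 g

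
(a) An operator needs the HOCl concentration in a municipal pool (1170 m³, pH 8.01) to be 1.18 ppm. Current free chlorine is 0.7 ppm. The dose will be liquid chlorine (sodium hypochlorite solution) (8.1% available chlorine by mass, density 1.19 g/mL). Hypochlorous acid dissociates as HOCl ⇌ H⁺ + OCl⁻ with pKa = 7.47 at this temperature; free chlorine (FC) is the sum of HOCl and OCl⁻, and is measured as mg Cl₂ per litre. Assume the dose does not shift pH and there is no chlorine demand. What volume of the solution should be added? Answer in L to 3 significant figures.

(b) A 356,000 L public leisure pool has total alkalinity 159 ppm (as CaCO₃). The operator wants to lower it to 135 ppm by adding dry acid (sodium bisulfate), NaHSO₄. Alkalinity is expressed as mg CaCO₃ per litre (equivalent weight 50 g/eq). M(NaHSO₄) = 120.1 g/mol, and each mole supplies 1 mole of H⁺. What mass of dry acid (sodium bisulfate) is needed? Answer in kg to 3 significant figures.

(a) 55.5 L; (b) 20.5 kg

(a) Volume: 1170 m³ = 1,170,000 L.
(a) [OCl⁻]/[HOCl] = 10^(pH − pKa) = 10^(8.01 − 7.47) = 3.467; fraction as HOCl = 1/(1 + 3.467) = 0.2238.
(a) Free chlorine required for 1.18 ppm HOCl: 1.18 / 0.2238 = 5.271 ppm.
(a) FC to add: 5.271 − 0.7 = 4.571 mg/L as Cl₂.
(a) Cl₂ equivalent: 4.571 mg/L × 1,170,000 L = 5349 g.
(a) Product at 8.1% available Cl: 5349 / 0.081 = 66,030 g.
(a) Volume: 66,030 g ÷ 1.19 g/mL = 55,490 mL.

(b) Alkalinity to neutralize: (159 − 135) = 24 mg/L as CaCO₃ × 356,000 L = 8544 g as CaCO₃.
(b) Equivalents of H⁺ required: 8544 ÷ 50 g/eq = 170.9 eq = 170.9 mol NaHSO₄.
(b) Mass of NaHSO₄: 170.9 × 120.1 = 20,520 g.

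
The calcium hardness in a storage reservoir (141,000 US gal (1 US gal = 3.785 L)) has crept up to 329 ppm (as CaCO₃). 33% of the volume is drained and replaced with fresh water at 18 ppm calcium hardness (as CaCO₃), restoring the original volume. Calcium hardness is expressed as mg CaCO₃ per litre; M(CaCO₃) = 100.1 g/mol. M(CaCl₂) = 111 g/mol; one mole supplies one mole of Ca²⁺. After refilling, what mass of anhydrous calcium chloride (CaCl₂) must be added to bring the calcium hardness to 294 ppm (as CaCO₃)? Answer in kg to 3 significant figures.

40.0 kg

Volume: 141,000 US gal × 3.785 L/gal = 533,685 L.
After draining 33% and refilling: 329 × 0.67 + 18 × 0.33 = 226.37 ppm.
Deficit to target: 294 − 226.37 = 67.63 mg/L.
As CaCO₃: 67.63 mg/L × 533,685 L = 36,090 g; ÷ 100.1 = 360.6 mol Ca²⁺.
Mass: 360.6 × 111 = 40,020 g.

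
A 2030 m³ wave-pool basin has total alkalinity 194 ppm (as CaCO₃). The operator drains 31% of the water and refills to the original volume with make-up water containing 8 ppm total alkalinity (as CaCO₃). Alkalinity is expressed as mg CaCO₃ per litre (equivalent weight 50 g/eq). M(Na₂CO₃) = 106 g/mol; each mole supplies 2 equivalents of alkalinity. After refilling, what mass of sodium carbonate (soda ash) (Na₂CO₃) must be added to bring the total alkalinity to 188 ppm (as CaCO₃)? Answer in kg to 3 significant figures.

111 kg

Volume: 2030 m³ = 2,030,000 L.
After draining 31% and refilling: 194 × 0.69 + 8 × 0.31 = 136.34 ppm.
Deficit to target: 188 − 136.34 = 51.66 mg/L.
As CaCO₃: 51.66 mg/L × 2,030,000 L = 104,900 g; ÷ 50 g/eq ÷ 2 = 1049 mol Na₂CO₃.
Mass: 1049 × 106 = 111,200 g.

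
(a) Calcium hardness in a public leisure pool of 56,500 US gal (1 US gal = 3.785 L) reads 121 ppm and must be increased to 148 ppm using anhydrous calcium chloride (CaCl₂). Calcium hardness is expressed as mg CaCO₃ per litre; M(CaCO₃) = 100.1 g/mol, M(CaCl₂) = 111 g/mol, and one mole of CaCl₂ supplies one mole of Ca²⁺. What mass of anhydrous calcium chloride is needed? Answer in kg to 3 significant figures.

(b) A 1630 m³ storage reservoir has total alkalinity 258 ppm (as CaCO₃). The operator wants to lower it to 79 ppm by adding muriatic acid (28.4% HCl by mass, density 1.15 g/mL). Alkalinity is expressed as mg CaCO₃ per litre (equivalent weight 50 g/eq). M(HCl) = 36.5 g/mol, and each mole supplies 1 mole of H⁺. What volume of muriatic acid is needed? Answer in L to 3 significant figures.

(a) Volume: 56,500 US gal × 3.785 L/gal = 213,852 L.
(a) Hardness to add: (148 − 121) = 27 mg/L as CaCO₃ × 213,852 L = 5774 g as CaCO₃.
(a) Moles of Ca²⁺ (1 mol Ca²⁺ ≡ 1 mol CaCO₃): 5774 / 100.1 g/mol = 57.68 mol.
(a) Mass of CaCl₂: 57.68 × 111 = 6403 g.

(b) Volume: 1630 m³ = 1,630,000 L.
(b) Alkalinity to neutralize: (258 − 79) = 179 mg/L as CaCO₃ × 1,630,000 L = 291,800 g as CaCO₃.
(b) Equivalents of H⁺ required: 291,800 ÷ 50 g/eq = 5835 eq = 5835 mol HCl.
(b) Mass of HCl: 5835 × 36.5 = 213,000 g.
(b) Mass of 28.4% solution: 213,000 / 0.284 = 750,000 g.
(b) Volume: 750,000 g ÷ 1.15 g/mL = 652,100 mL.

(a) 6.40 kg; (b) 652 L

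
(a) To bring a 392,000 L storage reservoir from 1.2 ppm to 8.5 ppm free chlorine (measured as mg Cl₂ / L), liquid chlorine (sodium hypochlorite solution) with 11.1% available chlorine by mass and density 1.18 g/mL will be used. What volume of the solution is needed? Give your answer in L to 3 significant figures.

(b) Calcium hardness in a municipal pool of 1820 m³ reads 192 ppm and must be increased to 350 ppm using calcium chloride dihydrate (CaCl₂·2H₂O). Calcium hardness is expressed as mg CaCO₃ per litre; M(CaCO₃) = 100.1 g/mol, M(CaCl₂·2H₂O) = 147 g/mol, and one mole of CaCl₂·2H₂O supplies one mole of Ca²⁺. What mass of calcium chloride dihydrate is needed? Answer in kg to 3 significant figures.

(a) Chlorine deficit: 8.5 − 1.2 = 7.3 ppm = 7.3 mg/L as Cl₂.
(a) Cl₂ equivalent needed: 7.3 mg/L × 392,000 L = 2,862,000 mg = 2862 g.
(a) Product at 11.1% available chlorine: 2862 / 0.111 = 25,780 g.
(a) Volume at density 1.18 g/mL: 25,780 g ÷ 1.18 g/mL = 21,850 mL.

(b) Volume: 1820 m³ = 1,820,000 L.
(b) Hardness to add: (350 − 192) = 158 mg/L as CaCO₃ × 1,820,000 L = 287,600 g as CaCO₃.
(b) Moles of Ca²⁺ (1 mol Ca²⁺ ≡ 1 mol CaCO₃): 287,600 / 100.1 g/mol = 2873 mol.
(b) Mass of CaCl₂·2H₂O: 2873 × 147 = 422,300 g.

(a) 21.8 L; (b) 422 kg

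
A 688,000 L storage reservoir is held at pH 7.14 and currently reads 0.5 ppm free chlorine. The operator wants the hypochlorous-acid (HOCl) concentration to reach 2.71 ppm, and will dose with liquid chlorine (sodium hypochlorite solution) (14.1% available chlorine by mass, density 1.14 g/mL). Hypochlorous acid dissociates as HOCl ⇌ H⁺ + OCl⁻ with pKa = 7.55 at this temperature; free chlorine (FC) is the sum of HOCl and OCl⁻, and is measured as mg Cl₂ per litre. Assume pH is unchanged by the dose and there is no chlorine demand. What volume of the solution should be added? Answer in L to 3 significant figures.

14.0 L

[OCl⁻]/[HOCl] = 10^(pH − pKa) = 10^(7.14 − 7.55) = 0.389; fraction as HOCl = 1/(1 + 0.389) = 0.7199.
Free chlorine required for 2.71 ppm HOCl: 2.71 / 0.7199 = 3.764 ppm.
FC to add: 3.764 − 0.5 = 3.264 mg/L as Cl₂.
Cl₂ equivalent: 3.264 mg/L × 688,000 L = 2246 g.
Product at 14.1% available Cl: 2246 / 0.141 = 15,930 g.
Volume: 15,930 g ÷ 1.14 g/mL = 13,970 mL.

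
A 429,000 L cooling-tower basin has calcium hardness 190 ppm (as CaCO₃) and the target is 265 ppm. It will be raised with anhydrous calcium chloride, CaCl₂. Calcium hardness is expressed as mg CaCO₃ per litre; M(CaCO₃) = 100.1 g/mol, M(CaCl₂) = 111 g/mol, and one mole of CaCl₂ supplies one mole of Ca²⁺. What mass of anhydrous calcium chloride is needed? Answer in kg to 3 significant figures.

35.7 kg

Hardness to add: (265 − 190) = 75 mg/L as CaCO₃ × 429,000 L = 32,180 g as CaCO₃.
Moles of Ca²⁺ (1 mol Ca²⁺ ≡ 1 mol CaCO₃): 32,180 / 100.1 g/mol = 321.4 mol.
Mass of CaCl₂: 321.4 × 111 = 35,680 g.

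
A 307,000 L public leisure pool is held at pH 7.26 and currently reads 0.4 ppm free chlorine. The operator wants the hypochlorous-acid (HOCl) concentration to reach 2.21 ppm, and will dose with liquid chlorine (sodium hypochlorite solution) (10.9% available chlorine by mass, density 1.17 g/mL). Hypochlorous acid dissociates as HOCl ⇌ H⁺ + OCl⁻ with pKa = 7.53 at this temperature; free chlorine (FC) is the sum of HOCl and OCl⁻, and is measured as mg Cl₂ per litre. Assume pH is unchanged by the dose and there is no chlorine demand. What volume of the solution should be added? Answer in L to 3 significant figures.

[OCl⁻]/[HOCl] = 10^(pH − pKa) = 10^(7.26 − 7.53) = 0.537; fraction as HOCl = 1/(1 + 0.537) = 0.6506.
Free chlorine required for 2.21 ppm HOCl: 2.21 / 0.6506 = 3.397 ppm.
FC to add: 3.397 − 0.4 = 2.997 mg/L as Cl₂.
Cl₂ equivalent: 2.997 mg/L × 307,000 L = 920 g.
Product at 10.9% available Cl: 920 / 0.109 = 8441 g.
Volume: 8441 g ÷ 1.17 g/mL = 7214 mL.

7.21 L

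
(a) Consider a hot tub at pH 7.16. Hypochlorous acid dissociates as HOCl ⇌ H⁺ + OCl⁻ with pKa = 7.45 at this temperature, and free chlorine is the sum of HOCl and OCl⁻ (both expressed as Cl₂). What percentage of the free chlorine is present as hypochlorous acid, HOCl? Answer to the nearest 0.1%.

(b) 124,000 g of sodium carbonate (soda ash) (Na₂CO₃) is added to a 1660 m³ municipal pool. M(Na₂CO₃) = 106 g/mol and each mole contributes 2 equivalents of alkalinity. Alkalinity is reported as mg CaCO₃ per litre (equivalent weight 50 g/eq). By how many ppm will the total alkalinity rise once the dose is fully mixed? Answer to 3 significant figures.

(a) 66.1%; (b) 70.5 ppm

(a) [OCl⁻]/[HOCl] = 10^(pH − pKa) = 10^(7.16 − 7.45) = 10^-0.29 = 0.5129.
(a) Fraction as HOCl = 1 / (1 + 0.5129) = 0.661.

(b) Volume: 1660 m³ = 1,660,000 L.
(b) Moles of Na₂CO₃: 124,000 g ÷ 106 g/mol = 1170 mol → 2340 eq of alkalinity.
(b) As CaCO₃: 2340 eq × 50 g/eq = 117,000 g.
(b) Rise: 117,000 g / 1,660,000 L × 1000 = 70.47 mg/L.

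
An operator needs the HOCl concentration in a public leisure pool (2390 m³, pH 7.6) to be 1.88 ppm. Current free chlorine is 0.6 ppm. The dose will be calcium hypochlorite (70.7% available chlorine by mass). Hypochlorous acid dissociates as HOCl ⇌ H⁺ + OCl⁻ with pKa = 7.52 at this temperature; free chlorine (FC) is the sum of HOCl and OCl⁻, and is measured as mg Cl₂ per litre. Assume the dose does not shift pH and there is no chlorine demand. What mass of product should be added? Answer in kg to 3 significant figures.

12.0 kg

Volume: 2390 m³ = 2,390,000 L.
[OCl⁻]/[HOCl] = 10^(pH − pKa) = 10^(7.6 − 7.52) = 1.202; fraction as HOCl = 1/(1 + 1.202) = 0.4541.
Free chlorine required for 1.88 ppm HOCl: 1.88 / 0.4541 = 4.14 ppm.
FC to add: 4.14 − 0.6 = 3.54 mg/L as Cl₂.
Cl₂ equivalent: 3.54 mg/L × 2,390,000 L = 8461 g.
Product at 70.7% available Cl: 8461 / 0.707 = 11,970 g.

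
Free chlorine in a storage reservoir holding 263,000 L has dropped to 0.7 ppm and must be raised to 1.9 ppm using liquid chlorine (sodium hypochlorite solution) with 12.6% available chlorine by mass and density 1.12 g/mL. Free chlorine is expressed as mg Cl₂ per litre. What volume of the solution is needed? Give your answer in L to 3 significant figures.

Chlorine deficit: 1.9 − 0.7 = 1.2 ppm = 1.2 mg/L as Cl₂.
Cl₂ equivalent needed: 1.2 mg/L × 263,000 L = 315,600 mg = 315.6 g.
Product at 12.6% available chlorine: 315.6 / 0.126 = 2505 g.
Volume at density 1.12 g/mL: 2505 g ÷ 1.12 g/mL = 2236 mL.

2.24 L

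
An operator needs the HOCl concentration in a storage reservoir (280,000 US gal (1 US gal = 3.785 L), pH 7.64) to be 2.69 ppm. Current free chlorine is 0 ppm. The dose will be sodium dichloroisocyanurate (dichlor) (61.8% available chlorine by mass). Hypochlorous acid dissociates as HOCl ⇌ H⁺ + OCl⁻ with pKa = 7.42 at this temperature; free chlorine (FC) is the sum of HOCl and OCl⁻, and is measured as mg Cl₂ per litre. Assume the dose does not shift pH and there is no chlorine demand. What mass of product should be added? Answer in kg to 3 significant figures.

Volume: 280,000 US gal × 3.785 L/gal = 1,059,800 L.
[OCl⁻]/[HOCl] = 10^(pH − pKa) = 10^(7.64 − 7.42) = 1.66; fraction as HOCl = 1/(1 + 1.66) = 0.376.
Free chlorine required for 2.69 ppm HOCl: 2.69 / 0.376 = 7.154 ppm.
FC to add: 7.154 − 0 = 7.154 mg/L as Cl₂.
Cl₂ equivalent: 7.154 mg/L × 1,059,800 L = 7582 g.
Product at 61.8% available Cl: 7582 / 0.618 = 12,270 g.

12.3 kg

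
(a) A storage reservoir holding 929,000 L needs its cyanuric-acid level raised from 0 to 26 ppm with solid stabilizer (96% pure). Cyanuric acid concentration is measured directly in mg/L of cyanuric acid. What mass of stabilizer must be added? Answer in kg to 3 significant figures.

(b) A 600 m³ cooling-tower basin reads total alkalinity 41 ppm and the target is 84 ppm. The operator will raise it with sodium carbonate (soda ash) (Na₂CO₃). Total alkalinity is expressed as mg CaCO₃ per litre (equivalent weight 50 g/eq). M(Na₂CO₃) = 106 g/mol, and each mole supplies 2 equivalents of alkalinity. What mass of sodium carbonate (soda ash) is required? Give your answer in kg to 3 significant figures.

(a) CYA to add: (26 − 0) = 26 mg/L × 929,000 L = 24,150 g cyanuric acid.
(a) At 96% purity: 24,150 / 0.96 = 25,160 g product.

(b) Volume: 600 m³ = 600,000 L.
(b) Alkalinity to add: (84 − 41) = 43 mg/L as CaCO₃ × 600,000 L = 25,800 g as CaCO₃.
(b) Equivalents: 25,800 g ÷ 50 g/eq = 516 eq.
(b) Each mole of Na₂CO₃ supplies 2 eq, so 516 / 2 = 258 mol.
(b) Mass: 258 mol × 106 g/mol = 27,350 g.

(a) 25.2 kg; (b) 27.3 kg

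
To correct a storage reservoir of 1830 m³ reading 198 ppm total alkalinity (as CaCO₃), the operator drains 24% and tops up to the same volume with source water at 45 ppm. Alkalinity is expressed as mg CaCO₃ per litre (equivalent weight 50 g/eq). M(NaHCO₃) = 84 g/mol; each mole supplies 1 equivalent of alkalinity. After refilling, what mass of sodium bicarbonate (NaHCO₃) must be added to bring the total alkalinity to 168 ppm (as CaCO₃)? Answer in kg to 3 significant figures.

20.7 kg

Volume: 1830 m³ = 1,830,000 L.
After draining 24% and refilling: 198 × 0.76 + 45 × 0.24 = 161.28 ppm.
Deficit to target: 168 − 161.28 = 6.72 mg/L.
As CaCO₃: 6.72 mg/L × 1,830,000 L = 12,300 g; ÷ 50 g/eq ÷ 1 = 246 mol NaHCO₃.
Mass: 246 × 84 = 20,660 g.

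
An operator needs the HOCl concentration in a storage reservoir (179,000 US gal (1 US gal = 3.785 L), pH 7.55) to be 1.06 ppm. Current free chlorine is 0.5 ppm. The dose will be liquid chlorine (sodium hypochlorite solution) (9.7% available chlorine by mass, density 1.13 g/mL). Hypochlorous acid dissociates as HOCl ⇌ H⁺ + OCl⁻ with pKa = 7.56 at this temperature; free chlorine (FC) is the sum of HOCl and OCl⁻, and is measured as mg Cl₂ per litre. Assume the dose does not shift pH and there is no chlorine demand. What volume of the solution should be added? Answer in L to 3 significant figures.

9.86 L

Volume: 179,000 US gal × 3.785 L/gal = 677,515 L.
[OCl⁻]/[HOCl] = 10^(pH − pKa) = 10^(7.55 − 7.56) = 0.9772; fraction as HOCl = 1/(1 + 0.9772) = 0.5058.
Free chlorine required for 1.06 ppm HOCl: 1.06 / 0.5058 = 2.096 ppm.
FC to add: 2.096 − 0.5 = 1.596 mg/L as Cl₂.
Cl₂ equivalent: 1.596 mg/L × 677,515 L = 1081 g.
Product at 9.7% available Cl: 1081 / 0.097 = 11,150 g.
Volume: 11,150 g ÷ 1.13 g/mL = 9864 mL.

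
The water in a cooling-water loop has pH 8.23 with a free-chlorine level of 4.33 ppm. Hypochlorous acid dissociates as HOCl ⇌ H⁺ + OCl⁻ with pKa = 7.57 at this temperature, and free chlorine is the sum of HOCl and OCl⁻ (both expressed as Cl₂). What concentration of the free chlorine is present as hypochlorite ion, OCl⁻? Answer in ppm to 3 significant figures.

3.55 ppm

[OCl⁻]/[HOCl] = 10^(pH − pKa) = 10^(8.23 − 7.57) = 10^0.66 = 4.571.
Fraction as HOCl = 1 / (1 + 4.571) = 0.1795.
OCl⁻ = (1 − 0.1795) × 4.33 ppm = 3.553 ppm.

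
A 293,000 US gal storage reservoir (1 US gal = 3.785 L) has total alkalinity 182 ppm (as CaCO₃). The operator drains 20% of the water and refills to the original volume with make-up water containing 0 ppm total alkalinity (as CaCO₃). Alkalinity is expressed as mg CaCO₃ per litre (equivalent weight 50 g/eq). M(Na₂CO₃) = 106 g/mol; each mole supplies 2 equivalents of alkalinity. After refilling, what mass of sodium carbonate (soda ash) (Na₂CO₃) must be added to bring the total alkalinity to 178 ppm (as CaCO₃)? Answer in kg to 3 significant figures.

Volume: 293,000 US gal × 3.785 L/gal = 1,109,005 L.
After draining 20% and refilling: 182 × 0.80 + 0 × 0.20 = 145.6 ppm.
Deficit to target: 178 − 145.6 = 32.4 mg/L.
As CaCO₃: 32.4 mg/L × 1,109,005 L = 35,930 g; ÷ 50 g/eq ÷ 2 = 359.3 mol Na₂CO₃.
Mass: 359.3 × 106 = 38,090 g.

38.1 kg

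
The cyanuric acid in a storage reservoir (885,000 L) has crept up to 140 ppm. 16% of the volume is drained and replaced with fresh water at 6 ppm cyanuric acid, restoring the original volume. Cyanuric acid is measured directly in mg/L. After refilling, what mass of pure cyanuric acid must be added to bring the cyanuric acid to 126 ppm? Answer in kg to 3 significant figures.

After draining 16% and refilling: 140 × 0.84 + 6 × 0.16 = 118.56 ppm.
Deficit to target: 126 − 118.56 = 7.44 mg/L.
Mass: 7.44 mg/L × 885,000 L = 6584 g cyanuric acid.

6.58 kg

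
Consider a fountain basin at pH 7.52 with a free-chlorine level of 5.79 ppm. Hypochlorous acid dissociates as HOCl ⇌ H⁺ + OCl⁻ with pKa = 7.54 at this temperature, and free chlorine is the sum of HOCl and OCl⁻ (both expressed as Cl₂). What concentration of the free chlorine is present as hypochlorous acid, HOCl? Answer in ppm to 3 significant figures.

2.96 ppm

[OCl⁻]/[HOCl] = 10^(pH − pKa) = 10^(7.52 − 7.54) = 10^-0.02 = 0.955.
Fraction as HOCl = 1 / (1 + 0.955) = 0.5115.
HOCl = 0.5115 × 5.79 ppm = 2.962 ppm.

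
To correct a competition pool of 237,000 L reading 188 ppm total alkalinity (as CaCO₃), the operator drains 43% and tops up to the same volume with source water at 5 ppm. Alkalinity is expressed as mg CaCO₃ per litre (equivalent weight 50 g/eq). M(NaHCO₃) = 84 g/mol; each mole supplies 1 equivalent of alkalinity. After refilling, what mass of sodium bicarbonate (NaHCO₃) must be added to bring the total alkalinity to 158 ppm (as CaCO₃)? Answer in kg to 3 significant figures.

After draining 43% and refilling: 188 × 0.57 + 5 × 0.43 = 109.31 ppm.
Deficit to target: 158 − 109.31 = 48.69 mg/L.
As CaCO₃: 48.69 mg/L × 237,000 L = 11,540 g; ÷ 50 g/eq ÷ 1 = 230.8 mol NaHCO₃.
Mass: 230.8 × 84 = 19,390 g.

19.4 kg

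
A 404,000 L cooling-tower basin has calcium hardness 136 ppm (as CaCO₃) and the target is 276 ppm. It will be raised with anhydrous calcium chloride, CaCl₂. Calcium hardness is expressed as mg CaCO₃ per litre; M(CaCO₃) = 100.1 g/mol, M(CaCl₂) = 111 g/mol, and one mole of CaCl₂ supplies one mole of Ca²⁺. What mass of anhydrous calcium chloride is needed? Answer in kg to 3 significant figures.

Hardness to add: (276 − 136) = 140 mg/L as CaCO₃ × 404,000 L = 56,560 g as CaCO₃.
Moles of Ca²⁺ (1 mol Ca²⁺ ≡ 1 mol CaCO₃): 56,560 / 100.1 g/mol = 565 mol.
Mass of CaCl₂: 565 × 111 = 62,720 g.

62.7 kg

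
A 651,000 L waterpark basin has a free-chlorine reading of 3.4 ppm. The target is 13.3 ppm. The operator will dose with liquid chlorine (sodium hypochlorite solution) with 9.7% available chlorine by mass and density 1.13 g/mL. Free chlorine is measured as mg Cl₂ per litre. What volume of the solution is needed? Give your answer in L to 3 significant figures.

58.8 L

Chlorine deficit: 13.3 − 3.4 = 9.9 ppm = 9.9 mg/L as Cl₂.
Cl₂ equivalent needed: 9.9 mg/L × 651,000 L = 6,445,000 mg = 6445 g.
Product at 9.7% available chlorine: 6445 / 0.097 = 66,440 g.
Volume at density 1.13 g/mL: 66,440 g ÷ 1.13 g/mL = 58,800 mL.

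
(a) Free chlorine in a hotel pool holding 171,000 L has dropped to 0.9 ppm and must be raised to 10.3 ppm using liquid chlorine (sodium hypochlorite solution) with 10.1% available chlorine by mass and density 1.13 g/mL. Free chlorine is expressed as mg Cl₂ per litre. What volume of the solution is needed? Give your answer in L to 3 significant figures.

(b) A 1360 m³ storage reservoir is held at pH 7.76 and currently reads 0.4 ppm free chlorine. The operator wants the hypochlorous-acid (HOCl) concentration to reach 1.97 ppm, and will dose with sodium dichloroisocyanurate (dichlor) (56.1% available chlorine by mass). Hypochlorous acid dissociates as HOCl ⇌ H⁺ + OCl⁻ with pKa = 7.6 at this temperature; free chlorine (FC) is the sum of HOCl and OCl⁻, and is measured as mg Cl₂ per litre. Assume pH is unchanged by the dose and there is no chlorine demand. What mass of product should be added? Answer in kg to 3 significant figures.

(a) 14.1 L; (b) 10.7 kg

(a) Chlorine deficit: 10.3 − 0.9 = 9.4 ppm = 9.4 mg/L as Cl₂.
(a) Cl₂ equivalent needed: 9.4 mg/L × 171,000 L = 1,607,000 mg = 1607 g.
(a) Product at 10.1% available chlorine: 1607 / 0.101 = 15,910 g.
(a) Volume at density 1.13 g/mL: 15,910 g ÷ 1.13 g/mL = 14,080 mL.

(b) Volume: 1360 m³ = 1,360,000 L.
(b) [OCl⁻]/[HOCl] = 10^(pH − pKa) = 10^(7.76 − 7.6) = 1.445; fraction as HOCl = 1/(1 + 1.445) = 0.4089.
(b) Free chlorine required for 1.97 ppm HOCl: 1.97 / 0.4089 = 4.818 ppm.
(b) FC to add: 4.818 − 0.4 = 4.418 mg/L as Cl₂.
(b) Cl₂ equivalent: 4.418 mg/L × 1,360,000 L = 6008 g.
(b) Product at 56.1% available Cl: 6008 / 0.561 = 10,710 g.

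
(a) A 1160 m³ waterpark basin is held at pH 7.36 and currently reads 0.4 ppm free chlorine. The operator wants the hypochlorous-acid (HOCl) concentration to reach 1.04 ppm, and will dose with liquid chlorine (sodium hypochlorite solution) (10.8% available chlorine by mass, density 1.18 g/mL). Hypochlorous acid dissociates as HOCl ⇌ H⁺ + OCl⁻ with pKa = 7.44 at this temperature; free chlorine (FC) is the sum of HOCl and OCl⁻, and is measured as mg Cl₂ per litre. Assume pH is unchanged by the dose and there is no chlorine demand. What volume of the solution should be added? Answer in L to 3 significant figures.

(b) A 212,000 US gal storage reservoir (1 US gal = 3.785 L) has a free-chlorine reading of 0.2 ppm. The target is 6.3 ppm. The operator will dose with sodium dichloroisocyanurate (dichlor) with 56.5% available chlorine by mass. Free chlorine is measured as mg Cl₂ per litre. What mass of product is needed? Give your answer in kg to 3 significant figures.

(a) Volume: 1160 m³ = 1,160,000 L.
(a) [OCl⁻]/[HOCl] = 10^(pH − pKa) = 10^(7.36 − 7.44) = 0.8318; fraction as HOCl = 1/(1 + 0.8318) = 0.5459.
(a) Free chlorine required for 1.04 ppm HOCl: 1.04 / 0.5459 = 1.905 ppm.
(a) FC to add: 1.905 − 0.4 = 1.505 mg/L as Cl₂.
(a) Cl₂ equivalent: 1.505 mg/L × 1,160,000 L = 1746 g.
(a) Product at 10.8% available Cl: 1746 / 0.108 = 16,170 g.
(a) Volume: 16,170 g ÷ 1.18 g/mL = 13,700 mL.

(b) Volume: 212,000 US gal × 3.785 L/gal = 802,420 L.
(b) Chlorine deficit: 6.3 − 0.2 = 6.1 ppm = 6.1 mg/L as Cl₂.
(b) Cl₂ equivalent needed: 6.1 mg/L × 802,420 L = 4,895,000 mg = 4895 g.
(b) Product at 56.5% available chlorine: 4895 / 0.565 = 8663 g.

(a) 13.7 L; (b) 8.66 kg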